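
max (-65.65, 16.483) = 16.483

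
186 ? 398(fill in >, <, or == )<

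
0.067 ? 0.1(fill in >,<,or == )<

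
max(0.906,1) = 1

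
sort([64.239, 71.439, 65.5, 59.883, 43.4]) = [43.4, 59.883, 64.239, 65.5, 71.439]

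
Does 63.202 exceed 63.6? No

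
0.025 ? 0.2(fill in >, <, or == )<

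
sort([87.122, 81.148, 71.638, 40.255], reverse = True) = [87.122, 81.148, 71.638, 40.255]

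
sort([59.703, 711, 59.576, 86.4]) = [59.576, 59.703, 86.4, 711]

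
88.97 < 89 True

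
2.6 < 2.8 True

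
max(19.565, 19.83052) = 19.83052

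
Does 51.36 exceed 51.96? No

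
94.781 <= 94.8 True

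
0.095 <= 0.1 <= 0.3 True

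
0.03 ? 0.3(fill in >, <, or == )<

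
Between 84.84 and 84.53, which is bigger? 84.84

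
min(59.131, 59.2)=59.131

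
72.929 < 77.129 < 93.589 True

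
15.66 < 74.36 True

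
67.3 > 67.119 True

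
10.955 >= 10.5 True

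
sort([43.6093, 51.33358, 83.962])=[43.6093, 51.33358, 83.962]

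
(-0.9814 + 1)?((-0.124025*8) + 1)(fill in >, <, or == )>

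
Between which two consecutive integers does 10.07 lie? 10 and 11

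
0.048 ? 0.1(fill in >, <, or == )<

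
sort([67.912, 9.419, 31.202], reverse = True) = [67.912, 31.202, 9.419]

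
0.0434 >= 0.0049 True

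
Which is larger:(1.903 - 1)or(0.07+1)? (0.07+1)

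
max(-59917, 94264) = 94264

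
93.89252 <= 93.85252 False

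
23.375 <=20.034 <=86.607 False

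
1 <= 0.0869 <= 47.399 False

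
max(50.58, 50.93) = 50.93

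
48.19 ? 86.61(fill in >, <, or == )<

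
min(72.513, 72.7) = 72.513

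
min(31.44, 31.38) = 31.38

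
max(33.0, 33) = 33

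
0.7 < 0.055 False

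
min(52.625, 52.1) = 52.1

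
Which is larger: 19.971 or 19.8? 19.971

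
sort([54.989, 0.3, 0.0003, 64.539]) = [0.0003, 0.3, 54.989, 64.539]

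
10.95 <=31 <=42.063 True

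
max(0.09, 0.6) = 0.6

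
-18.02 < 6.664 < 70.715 True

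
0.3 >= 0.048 True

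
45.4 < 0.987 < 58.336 False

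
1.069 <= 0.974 False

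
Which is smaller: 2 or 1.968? 1.968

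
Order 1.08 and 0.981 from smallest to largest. 0.981, 1.08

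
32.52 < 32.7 True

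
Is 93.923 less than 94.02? Yes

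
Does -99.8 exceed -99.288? No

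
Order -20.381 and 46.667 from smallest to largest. -20.381, 46.667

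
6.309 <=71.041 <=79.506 True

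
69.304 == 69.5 False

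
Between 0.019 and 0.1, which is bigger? 0.1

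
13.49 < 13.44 False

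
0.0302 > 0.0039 True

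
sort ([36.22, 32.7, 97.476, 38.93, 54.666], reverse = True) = [97.476, 54.666, 38.93, 36.22, 32.7]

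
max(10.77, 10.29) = 10.77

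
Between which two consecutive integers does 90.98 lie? 90 and 91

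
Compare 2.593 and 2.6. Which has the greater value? 2.6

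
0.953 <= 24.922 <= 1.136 False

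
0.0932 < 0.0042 False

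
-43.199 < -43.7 False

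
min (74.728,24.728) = 24.728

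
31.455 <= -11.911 False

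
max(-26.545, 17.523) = 17.523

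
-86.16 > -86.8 True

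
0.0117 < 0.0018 False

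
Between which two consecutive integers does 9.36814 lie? 9 and 10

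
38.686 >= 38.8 False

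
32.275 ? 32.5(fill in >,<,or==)<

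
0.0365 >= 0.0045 True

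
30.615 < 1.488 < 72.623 False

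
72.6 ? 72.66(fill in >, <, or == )<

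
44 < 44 False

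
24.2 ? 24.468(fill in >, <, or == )<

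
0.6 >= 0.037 True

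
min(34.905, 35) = 34.905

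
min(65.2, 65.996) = 65.2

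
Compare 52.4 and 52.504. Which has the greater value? 52.504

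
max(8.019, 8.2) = 8.2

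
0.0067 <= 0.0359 True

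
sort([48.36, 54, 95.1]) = [48.36, 54, 95.1]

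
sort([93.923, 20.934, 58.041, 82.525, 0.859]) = [0.859, 20.934, 58.041, 82.525, 93.923]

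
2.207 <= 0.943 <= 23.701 False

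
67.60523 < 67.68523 True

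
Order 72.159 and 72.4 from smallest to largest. 72.159,72.4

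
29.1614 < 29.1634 True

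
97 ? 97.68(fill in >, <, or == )<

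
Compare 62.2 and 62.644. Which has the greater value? 62.644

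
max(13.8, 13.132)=13.8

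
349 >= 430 False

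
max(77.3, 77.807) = 77.807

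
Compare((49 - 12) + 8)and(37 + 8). They are equal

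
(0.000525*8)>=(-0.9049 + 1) False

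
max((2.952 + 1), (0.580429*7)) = 4.063003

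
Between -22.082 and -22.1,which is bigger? -22.082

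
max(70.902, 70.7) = 70.902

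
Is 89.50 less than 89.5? No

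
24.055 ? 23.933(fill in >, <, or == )>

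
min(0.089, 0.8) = 0.089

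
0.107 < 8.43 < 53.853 True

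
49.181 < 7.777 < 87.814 False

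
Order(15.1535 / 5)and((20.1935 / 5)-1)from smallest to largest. (15.1535 / 5), ((20.1935 / 5)-1)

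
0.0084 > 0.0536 False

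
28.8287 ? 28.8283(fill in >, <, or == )>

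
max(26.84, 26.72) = 26.84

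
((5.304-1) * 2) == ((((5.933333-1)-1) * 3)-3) False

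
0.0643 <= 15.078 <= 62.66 True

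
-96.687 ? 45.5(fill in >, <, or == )<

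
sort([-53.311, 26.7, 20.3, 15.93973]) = [-53.311, 15.93973, 20.3, 26.7]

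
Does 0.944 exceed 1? No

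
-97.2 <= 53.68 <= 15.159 False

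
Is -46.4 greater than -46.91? Yes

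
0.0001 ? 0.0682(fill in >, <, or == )<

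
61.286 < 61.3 True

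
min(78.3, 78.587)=78.3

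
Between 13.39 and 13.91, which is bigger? 13.91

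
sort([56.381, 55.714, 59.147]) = [55.714, 56.381, 59.147]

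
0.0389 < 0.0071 False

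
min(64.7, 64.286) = 64.286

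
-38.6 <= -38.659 False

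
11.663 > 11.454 True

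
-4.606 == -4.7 False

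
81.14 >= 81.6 False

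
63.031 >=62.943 True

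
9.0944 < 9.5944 True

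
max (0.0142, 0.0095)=0.0142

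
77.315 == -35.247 False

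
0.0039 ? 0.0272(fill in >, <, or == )<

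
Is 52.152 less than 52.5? Yes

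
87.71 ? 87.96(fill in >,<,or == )<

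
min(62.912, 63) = 62.912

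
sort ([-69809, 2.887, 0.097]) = [-69809, 0.097, 2.887]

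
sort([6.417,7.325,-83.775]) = [-83.775,6.417,7.325]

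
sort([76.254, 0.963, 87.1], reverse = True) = [87.1, 76.254, 0.963]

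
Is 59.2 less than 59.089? No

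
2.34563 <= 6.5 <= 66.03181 True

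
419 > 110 True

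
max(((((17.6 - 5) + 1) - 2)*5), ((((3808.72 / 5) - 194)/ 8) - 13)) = 58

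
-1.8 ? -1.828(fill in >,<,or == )>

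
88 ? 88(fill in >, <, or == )==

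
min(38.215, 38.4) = 38.215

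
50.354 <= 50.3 False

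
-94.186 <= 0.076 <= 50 True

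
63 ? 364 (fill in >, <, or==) <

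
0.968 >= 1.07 False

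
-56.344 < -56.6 False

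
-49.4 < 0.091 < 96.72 True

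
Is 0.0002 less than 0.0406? Yes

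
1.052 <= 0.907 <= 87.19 False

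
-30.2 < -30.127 True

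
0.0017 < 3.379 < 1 False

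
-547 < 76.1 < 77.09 True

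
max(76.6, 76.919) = 76.919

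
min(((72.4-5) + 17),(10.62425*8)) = 84.4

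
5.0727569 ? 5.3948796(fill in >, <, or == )<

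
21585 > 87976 False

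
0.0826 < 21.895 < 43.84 True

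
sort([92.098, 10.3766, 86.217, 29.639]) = [10.3766, 29.639, 86.217, 92.098]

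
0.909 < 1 True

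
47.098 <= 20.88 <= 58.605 False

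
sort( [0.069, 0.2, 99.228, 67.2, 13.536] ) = [0.069, 0.2, 13.536, 67.2, 99.228]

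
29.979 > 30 False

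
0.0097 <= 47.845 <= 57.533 True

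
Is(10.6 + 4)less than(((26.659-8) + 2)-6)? Yes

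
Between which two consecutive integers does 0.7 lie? 0 and 1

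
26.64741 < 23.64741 False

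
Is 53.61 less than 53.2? No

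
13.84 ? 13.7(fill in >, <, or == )>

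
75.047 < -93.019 False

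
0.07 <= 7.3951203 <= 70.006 True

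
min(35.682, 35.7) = 35.682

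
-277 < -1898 False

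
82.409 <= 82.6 True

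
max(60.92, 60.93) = 60.93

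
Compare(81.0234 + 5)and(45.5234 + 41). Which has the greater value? (45.5234 + 41)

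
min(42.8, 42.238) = 42.238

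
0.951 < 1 True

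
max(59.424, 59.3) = 59.424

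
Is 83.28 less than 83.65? Yes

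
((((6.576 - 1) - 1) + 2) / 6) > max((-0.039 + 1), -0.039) True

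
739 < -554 False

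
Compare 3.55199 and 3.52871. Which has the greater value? 3.55199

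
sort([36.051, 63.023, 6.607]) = [6.607, 36.051, 63.023]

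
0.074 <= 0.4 True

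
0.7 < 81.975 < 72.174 False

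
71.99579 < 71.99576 False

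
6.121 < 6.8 True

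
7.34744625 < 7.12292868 False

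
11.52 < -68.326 False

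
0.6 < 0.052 False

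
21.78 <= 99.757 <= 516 True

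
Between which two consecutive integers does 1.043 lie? 1 and 2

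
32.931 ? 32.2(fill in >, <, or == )>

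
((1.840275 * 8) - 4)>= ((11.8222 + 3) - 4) False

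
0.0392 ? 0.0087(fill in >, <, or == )>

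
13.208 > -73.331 True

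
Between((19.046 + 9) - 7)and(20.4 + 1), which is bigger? (20.4 + 1)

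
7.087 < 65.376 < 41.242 False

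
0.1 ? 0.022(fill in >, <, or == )>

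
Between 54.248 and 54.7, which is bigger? 54.7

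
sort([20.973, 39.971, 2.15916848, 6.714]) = [2.15916848, 6.714, 20.973, 39.971]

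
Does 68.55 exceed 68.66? No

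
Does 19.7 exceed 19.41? Yes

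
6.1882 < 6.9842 True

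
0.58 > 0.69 False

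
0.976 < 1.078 True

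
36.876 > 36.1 True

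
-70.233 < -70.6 False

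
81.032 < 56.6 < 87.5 False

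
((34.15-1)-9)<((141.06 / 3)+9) True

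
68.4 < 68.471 True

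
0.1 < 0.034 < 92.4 False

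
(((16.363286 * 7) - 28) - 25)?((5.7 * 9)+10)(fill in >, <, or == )>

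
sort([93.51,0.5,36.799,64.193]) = [0.5,36.799,64.193,93.51]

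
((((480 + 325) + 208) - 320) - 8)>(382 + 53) True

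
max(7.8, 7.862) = 7.862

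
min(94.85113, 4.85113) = 4.85113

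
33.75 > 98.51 False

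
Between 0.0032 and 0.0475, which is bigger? 0.0475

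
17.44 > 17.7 False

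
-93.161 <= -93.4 False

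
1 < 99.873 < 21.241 False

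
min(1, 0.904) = 0.904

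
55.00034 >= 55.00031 True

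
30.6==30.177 False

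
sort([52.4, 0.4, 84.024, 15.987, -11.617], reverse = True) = [84.024, 52.4, 15.987, 0.4, -11.617]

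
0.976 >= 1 False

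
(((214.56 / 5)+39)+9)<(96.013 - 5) True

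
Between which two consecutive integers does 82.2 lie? 82 and 83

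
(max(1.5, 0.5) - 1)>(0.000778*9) True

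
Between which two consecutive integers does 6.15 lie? 6 and 7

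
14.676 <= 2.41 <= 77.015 False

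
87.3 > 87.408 False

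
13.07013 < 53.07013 True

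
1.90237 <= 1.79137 False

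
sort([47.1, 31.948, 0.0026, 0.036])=[0.0026, 0.036, 31.948, 47.1]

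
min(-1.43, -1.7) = -1.7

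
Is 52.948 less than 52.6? No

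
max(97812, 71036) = 97812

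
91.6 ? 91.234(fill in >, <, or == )>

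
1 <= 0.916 False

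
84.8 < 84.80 False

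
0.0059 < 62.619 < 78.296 True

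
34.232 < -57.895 False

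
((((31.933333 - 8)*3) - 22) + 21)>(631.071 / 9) True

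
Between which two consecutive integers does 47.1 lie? 47 and 48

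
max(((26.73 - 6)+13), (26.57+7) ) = 33.73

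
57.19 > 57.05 True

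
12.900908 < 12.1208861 False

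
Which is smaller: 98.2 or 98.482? 98.2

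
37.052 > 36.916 True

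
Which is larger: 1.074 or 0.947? 1.074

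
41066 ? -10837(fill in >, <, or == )>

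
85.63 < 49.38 False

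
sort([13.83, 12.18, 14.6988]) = [12.18, 13.83, 14.6988]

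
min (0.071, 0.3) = 0.071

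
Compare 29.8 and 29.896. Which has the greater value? 29.896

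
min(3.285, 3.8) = 3.285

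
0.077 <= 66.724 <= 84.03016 True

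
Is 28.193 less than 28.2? Yes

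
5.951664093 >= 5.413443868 True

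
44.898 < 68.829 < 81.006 True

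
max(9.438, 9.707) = 9.707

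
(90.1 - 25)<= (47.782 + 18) True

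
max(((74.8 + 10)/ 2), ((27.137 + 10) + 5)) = 42.4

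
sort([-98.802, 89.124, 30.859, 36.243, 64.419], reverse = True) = [89.124, 64.419, 36.243, 30.859, -98.802]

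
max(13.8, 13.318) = 13.8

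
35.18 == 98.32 False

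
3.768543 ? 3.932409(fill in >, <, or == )<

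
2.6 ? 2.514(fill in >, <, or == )>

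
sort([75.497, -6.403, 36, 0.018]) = [-6.403, 0.018, 36, 75.497]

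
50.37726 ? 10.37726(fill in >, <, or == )>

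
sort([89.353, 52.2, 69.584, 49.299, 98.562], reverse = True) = [98.562, 89.353, 69.584, 52.2, 49.299]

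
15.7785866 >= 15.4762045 True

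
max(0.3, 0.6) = 0.6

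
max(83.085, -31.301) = 83.085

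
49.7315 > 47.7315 True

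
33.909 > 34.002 False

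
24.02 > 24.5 False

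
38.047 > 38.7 False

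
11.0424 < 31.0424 True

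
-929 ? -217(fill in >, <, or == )<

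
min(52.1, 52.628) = 52.1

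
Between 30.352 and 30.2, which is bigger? 30.352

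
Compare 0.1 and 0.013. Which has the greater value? 0.1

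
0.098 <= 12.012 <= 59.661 True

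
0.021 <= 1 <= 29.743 True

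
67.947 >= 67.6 True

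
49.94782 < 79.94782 True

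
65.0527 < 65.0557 True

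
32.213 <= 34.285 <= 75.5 True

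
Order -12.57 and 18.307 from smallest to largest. -12.57, 18.307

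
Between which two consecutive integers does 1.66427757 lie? 1 and 2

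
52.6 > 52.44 True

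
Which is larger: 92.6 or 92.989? 92.989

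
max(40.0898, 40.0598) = 40.0898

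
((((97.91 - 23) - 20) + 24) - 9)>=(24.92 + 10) True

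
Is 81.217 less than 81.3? Yes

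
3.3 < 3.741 True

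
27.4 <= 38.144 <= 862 True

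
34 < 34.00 False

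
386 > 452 False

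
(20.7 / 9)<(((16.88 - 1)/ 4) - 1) True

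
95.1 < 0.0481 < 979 False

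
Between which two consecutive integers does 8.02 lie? 8 and 9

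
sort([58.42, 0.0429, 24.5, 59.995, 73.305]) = [0.0429, 24.5, 58.42, 59.995, 73.305]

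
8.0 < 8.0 False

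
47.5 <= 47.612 True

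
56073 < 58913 True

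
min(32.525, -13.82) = -13.82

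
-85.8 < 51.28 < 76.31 True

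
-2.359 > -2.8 True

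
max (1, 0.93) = 1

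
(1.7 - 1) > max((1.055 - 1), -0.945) True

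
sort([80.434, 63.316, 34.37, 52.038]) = [34.37, 52.038, 63.316, 80.434]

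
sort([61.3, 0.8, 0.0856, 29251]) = [0.0856, 0.8, 61.3, 29251]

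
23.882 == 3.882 False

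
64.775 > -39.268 True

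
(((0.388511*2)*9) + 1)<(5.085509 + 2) False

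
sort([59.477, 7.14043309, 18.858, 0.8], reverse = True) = [59.477, 18.858, 7.14043309, 0.8]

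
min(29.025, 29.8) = 29.025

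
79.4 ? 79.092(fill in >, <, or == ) >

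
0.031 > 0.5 False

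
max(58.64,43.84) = 58.64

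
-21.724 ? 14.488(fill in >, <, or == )<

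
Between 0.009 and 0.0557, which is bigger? 0.0557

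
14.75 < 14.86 True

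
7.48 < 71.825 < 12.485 False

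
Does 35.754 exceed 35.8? No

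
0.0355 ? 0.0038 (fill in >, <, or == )>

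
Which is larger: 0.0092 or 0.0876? 0.0876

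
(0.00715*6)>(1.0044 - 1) True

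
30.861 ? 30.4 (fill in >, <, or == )>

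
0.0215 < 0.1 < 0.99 True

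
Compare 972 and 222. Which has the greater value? 972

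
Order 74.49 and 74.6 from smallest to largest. 74.49, 74.6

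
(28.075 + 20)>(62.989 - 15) True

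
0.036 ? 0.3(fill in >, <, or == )<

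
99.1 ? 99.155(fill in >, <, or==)<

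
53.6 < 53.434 False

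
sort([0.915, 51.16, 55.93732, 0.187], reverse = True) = [55.93732, 51.16, 0.915, 0.187]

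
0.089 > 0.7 False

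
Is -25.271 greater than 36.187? No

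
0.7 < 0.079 False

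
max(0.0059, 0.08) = 0.08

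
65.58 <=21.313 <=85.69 False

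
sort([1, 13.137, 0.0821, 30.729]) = [0.0821, 1, 13.137, 30.729]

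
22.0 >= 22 True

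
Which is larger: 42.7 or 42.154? 42.7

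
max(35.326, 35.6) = 35.6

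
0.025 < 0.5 True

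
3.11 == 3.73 False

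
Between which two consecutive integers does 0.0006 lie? 0 and 1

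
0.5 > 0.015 True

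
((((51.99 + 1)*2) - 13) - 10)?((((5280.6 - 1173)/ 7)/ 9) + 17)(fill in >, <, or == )>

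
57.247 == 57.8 False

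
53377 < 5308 False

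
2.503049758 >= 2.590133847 False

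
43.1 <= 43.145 True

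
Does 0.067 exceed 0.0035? Yes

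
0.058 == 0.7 False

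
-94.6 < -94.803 False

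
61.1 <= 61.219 True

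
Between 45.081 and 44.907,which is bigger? 45.081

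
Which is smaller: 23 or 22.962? 22.962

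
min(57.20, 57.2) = 57.20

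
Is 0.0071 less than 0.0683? Yes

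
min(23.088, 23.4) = 23.088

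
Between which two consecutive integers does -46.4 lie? -47 and -46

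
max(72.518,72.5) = 72.518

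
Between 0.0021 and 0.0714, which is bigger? 0.0714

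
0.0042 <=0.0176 True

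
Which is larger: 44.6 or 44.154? 44.6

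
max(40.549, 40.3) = 40.549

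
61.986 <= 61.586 False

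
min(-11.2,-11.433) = -11.433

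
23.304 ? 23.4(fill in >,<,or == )<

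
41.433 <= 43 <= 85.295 True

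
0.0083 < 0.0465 True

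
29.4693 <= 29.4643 False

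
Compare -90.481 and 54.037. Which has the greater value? 54.037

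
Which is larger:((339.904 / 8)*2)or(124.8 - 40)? ((339.904 / 8)*2)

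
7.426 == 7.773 False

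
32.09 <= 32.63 True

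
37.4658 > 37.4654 True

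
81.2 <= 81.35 True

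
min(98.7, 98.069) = 98.069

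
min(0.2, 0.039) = 0.039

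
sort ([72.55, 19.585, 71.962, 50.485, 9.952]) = [9.952, 19.585, 50.485, 71.962, 72.55]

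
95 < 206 True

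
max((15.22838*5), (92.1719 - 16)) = 76.1719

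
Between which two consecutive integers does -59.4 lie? -60 and -59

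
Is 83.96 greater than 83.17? Yes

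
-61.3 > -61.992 True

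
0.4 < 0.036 False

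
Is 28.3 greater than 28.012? Yes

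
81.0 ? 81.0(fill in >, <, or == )==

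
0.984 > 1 False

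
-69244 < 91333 True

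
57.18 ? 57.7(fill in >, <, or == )<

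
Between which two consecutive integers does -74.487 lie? -75 and -74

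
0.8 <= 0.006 False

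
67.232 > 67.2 True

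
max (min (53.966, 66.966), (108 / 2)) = 54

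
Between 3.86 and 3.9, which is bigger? 3.9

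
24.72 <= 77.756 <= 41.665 False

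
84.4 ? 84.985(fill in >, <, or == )<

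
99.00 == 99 True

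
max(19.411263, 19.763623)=19.763623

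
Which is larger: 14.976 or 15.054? 15.054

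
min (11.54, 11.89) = 11.54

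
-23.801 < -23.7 True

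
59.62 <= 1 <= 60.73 False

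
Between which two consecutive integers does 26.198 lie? 26 and 27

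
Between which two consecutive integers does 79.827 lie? 79 and 80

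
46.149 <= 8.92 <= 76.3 False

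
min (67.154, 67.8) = 67.154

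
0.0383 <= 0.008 False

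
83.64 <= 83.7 True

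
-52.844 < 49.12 True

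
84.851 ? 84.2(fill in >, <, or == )>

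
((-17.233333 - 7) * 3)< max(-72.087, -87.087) True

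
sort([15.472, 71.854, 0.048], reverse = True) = [71.854, 15.472, 0.048]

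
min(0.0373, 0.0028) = 0.0028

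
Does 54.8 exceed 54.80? No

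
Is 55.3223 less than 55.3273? Yes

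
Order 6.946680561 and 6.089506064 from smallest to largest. 6.089506064, 6.946680561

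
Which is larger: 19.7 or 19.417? 19.7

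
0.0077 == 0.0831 False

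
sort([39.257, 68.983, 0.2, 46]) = [0.2, 39.257, 46, 68.983]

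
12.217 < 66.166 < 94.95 True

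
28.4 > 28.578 False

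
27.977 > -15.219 True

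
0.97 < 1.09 True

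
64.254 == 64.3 False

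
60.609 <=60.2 False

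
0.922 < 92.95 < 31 False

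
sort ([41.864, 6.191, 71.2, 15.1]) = [6.191, 15.1, 41.864, 71.2]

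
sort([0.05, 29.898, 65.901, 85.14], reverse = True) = [85.14, 65.901, 29.898, 0.05]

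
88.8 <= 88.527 False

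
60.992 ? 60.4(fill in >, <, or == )>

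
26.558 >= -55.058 True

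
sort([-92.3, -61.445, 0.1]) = [-92.3, -61.445, 0.1]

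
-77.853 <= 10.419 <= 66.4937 True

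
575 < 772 True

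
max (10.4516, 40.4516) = 40.4516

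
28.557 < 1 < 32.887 False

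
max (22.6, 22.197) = 22.6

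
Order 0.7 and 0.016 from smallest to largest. 0.016, 0.7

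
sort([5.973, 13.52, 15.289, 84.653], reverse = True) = [84.653, 15.289, 13.52, 5.973]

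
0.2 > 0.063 True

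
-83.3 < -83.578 False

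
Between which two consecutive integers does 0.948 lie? 0 and 1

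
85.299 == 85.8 False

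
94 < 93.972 False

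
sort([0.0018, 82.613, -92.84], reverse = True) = [82.613, 0.0018, -92.84]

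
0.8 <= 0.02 False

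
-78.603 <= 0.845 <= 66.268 True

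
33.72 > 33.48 True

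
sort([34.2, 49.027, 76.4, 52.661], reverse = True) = [76.4, 52.661, 49.027, 34.2]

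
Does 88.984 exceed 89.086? No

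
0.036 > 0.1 False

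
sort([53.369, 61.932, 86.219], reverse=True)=[86.219, 61.932, 53.369]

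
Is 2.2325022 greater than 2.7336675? No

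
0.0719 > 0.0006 True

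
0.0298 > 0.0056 True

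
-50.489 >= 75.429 False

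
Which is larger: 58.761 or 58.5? 58.761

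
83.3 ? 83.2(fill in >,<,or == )>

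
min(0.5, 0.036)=0.036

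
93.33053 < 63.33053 False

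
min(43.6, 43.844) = 43.6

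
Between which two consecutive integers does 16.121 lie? 16 and 17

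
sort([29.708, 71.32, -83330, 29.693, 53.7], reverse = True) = [71.32, 53.7, 29.708, 29.693, -83330]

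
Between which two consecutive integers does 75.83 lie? 75 and 76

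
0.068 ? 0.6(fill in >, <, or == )<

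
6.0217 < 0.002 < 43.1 False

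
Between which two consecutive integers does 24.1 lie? 24 and 25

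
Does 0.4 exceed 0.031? Yes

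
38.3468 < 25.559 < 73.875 False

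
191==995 False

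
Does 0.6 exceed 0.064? Yes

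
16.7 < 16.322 False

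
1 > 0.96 True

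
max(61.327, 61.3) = 61.327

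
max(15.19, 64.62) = 64.62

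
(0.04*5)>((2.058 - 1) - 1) True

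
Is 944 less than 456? No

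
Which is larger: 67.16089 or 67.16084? 67.16089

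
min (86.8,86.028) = 86.028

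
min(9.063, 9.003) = 9.003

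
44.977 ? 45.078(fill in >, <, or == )<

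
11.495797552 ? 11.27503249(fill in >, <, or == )>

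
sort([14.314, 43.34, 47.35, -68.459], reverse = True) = [47.35, 43.34, 14.314, -68.459]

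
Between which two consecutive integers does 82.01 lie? 82 and 83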